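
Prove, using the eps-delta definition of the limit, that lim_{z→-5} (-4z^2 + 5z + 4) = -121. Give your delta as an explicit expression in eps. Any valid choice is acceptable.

delta = min(2, eps/53)

Suppose eps > 0. We want delta > 0 such that 0 < |z + 5| < delta implies |(-4z^2 + 5z + 4) + 121| < eps.
(-4z^2 + 5z + 4) + 121 = -4z^2 + 5z + 125 = (z + 5)(-4z + 25).
So |(-4z^2 + 5z + 4) + 121| = |z + 5|·|-4z + 25|.
Assume first that |z + 5| < 2, so |z| < 7. Then |-4z + 25| ≤ 4·7 + 25 = 53.
Hence |(-4z^2 + 5z + 4) + 121| ≤ 53|z + 5| < eps provided |z + 5| < eps/53.
Choosing delta = min(2, eps/53) ensures both conditions, hence |(-4z^2 + 5z + 4) + 121| < eps.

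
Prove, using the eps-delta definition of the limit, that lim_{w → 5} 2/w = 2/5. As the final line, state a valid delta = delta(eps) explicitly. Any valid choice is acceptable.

delta = min(5/2, (25/4)eps)

Let eps > 0. We seek delta > 0 such that 0 < |w − 5| < delta implies |2/w − (2/5)| < eps.
|2/w − (2/5)| = 2·|5 − w|/(5·|w|) = 2|w − 5|/(5|w|).
Restrict delta ≤ 5/2. Then |w − 5| < 5/2 gives |w| > 5/2, so 5|w| > 25/2.
Then |2/w − (2/5)| < 2|w − 5|/(25/2), which is < eps when |w − 5| < (25/4)eps.
Take delta = min(5/2, (25/4)eps). Then 0 < |w − 5| < delta gives both |w − 5| < 5/2 and |w − 5| < (25/4)eps, so |2/w − (2/5)| < eps.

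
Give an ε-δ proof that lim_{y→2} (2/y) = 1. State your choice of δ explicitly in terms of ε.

Suppose ε > 0. We seek δ > 0 such that 0 < |y − 2| < δ implies |2/y − 1| < ε.
|2/y − 1| = 2·|2 − y|/(2·|y|) = 2|y − 2|/(2|y|).
Require δ ≤ 1 so that |y| > 2 − 1 = 1, hence 2|y| > 2.
Then |2/y − 1| < 2|y − 2|/2, which is < ε when |y − 2| < ε.
Take δ = min(1, ε). Then 0 < |y − 2| < δ gives both |y − 2| < 1 and |y − 2| < ε, so |2/y − 1| < ε.

δ = min(1, ε)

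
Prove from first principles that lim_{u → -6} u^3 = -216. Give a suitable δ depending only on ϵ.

δ = min(2, ϵ/148)

Let ϵ > 0 be given. We seek δ > 0 with 0 < |u + 6| < δ ⇒ |u^3 + 216| < ϵ.
Factor: u^3 + 216 = (u + 6)(u^2 - 6u + 36), so |u^3 + 216| = |u + 6|·|u^2 - 6u + 36|.
Restrict δ ≤ 2. Then |u + 6| < 2 gives |u| < 8, so by the triangle inequality |u^2 - 6u + 36| ≤ 8^2 + 6·8 + 36 = 148.
Hence |u^3 + 216| ≤ 148|u + 6|, which is < ϵ once |u + 6| < ϵ/148.
Take δ = min(2, ϵ/148). If 0 < |u + 6| < δ then both bounds hold and |u^3 + 216| ≤ 148|u + 6| < 148·(ϵ/148) = ϵ.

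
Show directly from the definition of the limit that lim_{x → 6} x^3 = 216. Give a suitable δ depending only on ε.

Let ε > 0. We seek δ > 0 with 0 < |x − 6| < δ ⇒ |x^3 − 216| < ε.
Factor: x^3 − 216 = (x − 6)(x^2 + 6x + 36), so |x^3 − 216| = |x − 6|·|x^2 + 6x + 36|.
Impose δ ≤ 1 so that |x| < 7; then |x^2 + 6x + 36| ≤ 127.
Hence |x^3 − 216| ≤ 127|x − 6|, which is < ε once |x − 6| < ε/127.
Take δ = min(1, ε/127). If 0 < |x − 6| < δ then both bounds hold and |x^3 − 216| ≤ 127|x − 6| < 127·(ε/127) = ε.

δ = min(1, ε/127)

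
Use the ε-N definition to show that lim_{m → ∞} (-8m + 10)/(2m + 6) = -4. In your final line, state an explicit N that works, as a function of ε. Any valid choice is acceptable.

Fix ε > 0. For m ≥ 1, |(-8m + 10)/(2m + 6) + 4| = |68|/(2(2m + 6)) = 68/(2(2m + 6)).
Since 2m + 6 ≥ 2m for m ≥ 1, this is ≤ 68/(2·2m) = 17/m.
So |(-8m + 10)/(2m + 6) + 4| < ε whenever m > 17/ε.
Take N = 17/ε. If m > N then |(-8m + 10)/(2m + 6) + 4| ≤ 17/m < ε.

N = 17/ε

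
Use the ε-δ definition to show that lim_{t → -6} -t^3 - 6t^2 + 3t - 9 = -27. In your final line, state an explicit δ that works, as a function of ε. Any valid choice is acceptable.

δ = min(1, ε/52)

Fix ε > 0. We want δ > 0 such that 0 < |t + 6| < δ implies |(-t^3 - 6t^2 + 3t - 9) + 27| < ε.
(-t^3 - 6t^2 + 3t - 9) + 27 = -t^3 - 6t^2 + 3t + 18 = (t + 6)(-t^2 + 3).
So |(-t^3 - 6t^2 + 3t - 9) + 27| = |t + 6|·|-t^2 + 3|.
Require δ ≤ 1. Then |t + 6| < 1 gives |t| < 7, and by the triangle inequality |-t^2 + 3| ≤ 7^2 + 3 = 52.
Hence |(-t^3 - 6t^2 + 3t - 9) + 27| ≤ 52|t + 6| < ε provided |t + 6| < ε/52.
Take δ = min(1, ε/52). Then 0 < |t + 6| < δ gives both |t + 6| < 1 and |t + 6| < ε/52, so |(-t^3 - 6t^2 + 3t - 9) + 27| < ε.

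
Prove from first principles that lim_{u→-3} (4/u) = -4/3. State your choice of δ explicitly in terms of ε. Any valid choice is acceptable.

Let ε > 0. We seek δ > 0 such that 0 < |u + 3| < δ implies |4/u + 4/3| < ε.
|4/u + 4/3| = 4·|-3 − u|/(3·|u|) = 4|u + 3|/(3|u|).
Restrict δ ≤ 3/2. Then |u + 3| < 3/2 gives |u| > 3/2, so 3|u| > 9/2.
Then |4/u + 4/3| < 4|u + 3|/(9/2), which is < ε when |u + 3| < (9/8)ε.
Take δ = min(3/2, (9/8)ε). Then 0 < |u + 3| < δ gives both |u + 3| < 3/2 and |u + 3| < (9/8)ε, so |4/u + 4/3| < ε.

δ = min(3/2, (9/8)ε)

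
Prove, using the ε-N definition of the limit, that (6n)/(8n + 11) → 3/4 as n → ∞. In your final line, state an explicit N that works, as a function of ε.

Fix ε > 0. For n ≥ 1, |(6n)/(8n + 11) − (3/4)| = |-66|/(8(8n + 11)) = 66/(8(8n + 11)).
Since 8n + 11 ≥ 8n for n ≥ 1, this is ≤ 66/(8·8n) = (33/32)/n.
So |(6n)/(8n + 11) − (3/4)| < ε whenever n > (33/32)/ε.
Take N = (33/32)/ε. If n > N then |(6n)/(8n + 11) − (3/4)| ≤ (33/32)/n < ε.

N = (33/32)/ε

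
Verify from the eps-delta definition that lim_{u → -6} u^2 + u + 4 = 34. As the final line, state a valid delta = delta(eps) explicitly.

delta = min(1, eps/12)

Let eps > 0. We want delta > 0 such that 0 < |u + 6| < delta implies |(u^2 + u + 4) − 34| < eps.
(u^2 + u + 4) − 34 = u^2 + u - 30 = (u + 6)(u - 5).
So |(u^2 + u + 4) − 34| = |u + 6|·|u - 5|.
Assume first that |u + 6| < 1, so |u| < 7. Then |u - 5| ≤ 7 + 5 = 12.
Hence |(u^2 + u + 4) − 34| ≤ 12|u + 6| < eps provided |u + 6| < eps/12.
Take delta = min(1, eps/12). Then 0 < |u + 6| < delta gives both |u + 6| < 1 and |u + 6| < eps/12, so |(u^2 + u + 4) − 34| < eps.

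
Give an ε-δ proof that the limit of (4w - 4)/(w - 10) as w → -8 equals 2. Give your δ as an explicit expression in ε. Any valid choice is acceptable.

δ = min(9, (9/2)ε)

Let ε > 0 be given. We want δ > 0 with 0 < |w + 8| < δ ⇒ |(4w - 4)/(w - 10) − 2| < ε.
Combining over a common denominator, (4w - 4)/(w - 10) − 2 = [(4w - 4)·(-18) − (-36)·(w - 10)] / [(-18)·(w - 10)] = -36(w + 8) / ((-18)(w - 10)).
So |(4w - 4)/(w - 10) − 2| = 36|w + 8| / (18·|w − 10|).
Require δ ≤ 9, so |w − 10| ≥ |-18| − |w + 8| > 18 − 9 = 9.
Hence |(4w - 4)/(w - 10) − 2| < 36|w + 8|/(18·9) = (2/9)|w + 8|, which is < ε once |w + 8| < (9/2)ε.
Take δ = min(9, (9/2)ε). Then 0 < |w + 8| < δ forces both bounds, so |(4w - 4)/(w - 10) − 2| < ε.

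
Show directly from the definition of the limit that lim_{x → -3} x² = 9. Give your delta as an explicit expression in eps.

delta = min(1, eps/7)

Suppose eps > 0. We seek delta > 0 with 0 < |x + 3| < delta ⇒ |x² − 9| < eps.
Factor: x² − 9 = (x + 3)(x - 3), so |x² − 9| = |x + 3|·|x - 3|.
Impose delta ≤ 1 so that |x| < 4; then |x - 3| ≤ 7.
Hence |x² − 9| ≤ 7|x + 3|, which is < eps once |x + 3| < eps/7.
Take delta = min(1, eps/7). If 0 < |x + 3| < delta then both bounds hold and |x² − 9| ≤ 7|x + 3| < 7·(eps/7) = eps.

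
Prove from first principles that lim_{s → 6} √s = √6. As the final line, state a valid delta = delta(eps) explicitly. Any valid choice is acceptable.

delta = min(6, √6·eps)

Let eps > 0. We want delta > 0 such that 0 < |s − 6| < delta implies |√s − √6| < eps.
Rationalise: √s − √6 = (s − 6)/(√s + √6), so |√s − √6| = |s − 6|/(√s + √6).
Restrict delta ≤ 6 so that |s − 6| < 6 forces s > 0, and then √s + √6 > √6.
Hence |√s − √6| < |s − 6|/√6, which is < eps once |s − 6| < √6·eps.
Take delta = min(6, √6·eps). If 0 < |s − 6| < delta then s > 0 and |√s − √6| < |s − 6|/√6 < eps.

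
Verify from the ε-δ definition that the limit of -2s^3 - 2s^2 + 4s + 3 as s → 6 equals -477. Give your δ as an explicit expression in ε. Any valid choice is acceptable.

Fix ε > 0. We want δ > 0 such that 0 < |s − 6| < δ implies |(-2s^3 - 2s^2 + 4s + 3) + 477| < ε.
(-2s^3 - 2s^2 + 4s + 3) + 477 = -2s^3 - 2s^2 + 4s + 480 = (s − 6)(-2s^2 - 14s - 80).
So |(-2s^3 - 2s^2 + 4s + 3) + 477| = |s − 6|·|-2s^2 - 14s - 80|.
Assume first that |s − 6| < 2, so |s| < 8. Then |-2s^2 - 14s - 80| ≤ 2·8^2 + 14·8 + 80 = 320.
Hence |(-2s^3 - 2s^2 + 4s + 3) + 477| ≤ 320|s − 6| < ε provided |s − 6| < ε/320.
Choosing δ = min(2, ε/320) ensures both conditions, hence |(-2s^3 - 2s^2 + 4s + 3) + 477| < ε.

δ = min(2, ε/320)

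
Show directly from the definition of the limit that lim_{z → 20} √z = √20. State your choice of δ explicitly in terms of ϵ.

δ = min(20, √20·ϵ)

Fix ϵ > 0. We want δ > 0 such that 0 < |z − 20| < δ implies |√z − √20| < ϵ.
Multiplying by the conjugate, |√z − √20| = |z − 20|/(√z + √20).
Restrict δ ≤ 20 so that |z − 20| < 20 forces z > 0, and then √z + √20 > √20.
Hence |√z − √20| < |z − 20|/√20, which is < ϵ once |z − 20| < √20·ϵ.
Take δ = min(20, √20·ϵ). If 0 < |z − 20| < δ then z > 0 and |√z − √20| < |z − 20|/√20 < ϵ.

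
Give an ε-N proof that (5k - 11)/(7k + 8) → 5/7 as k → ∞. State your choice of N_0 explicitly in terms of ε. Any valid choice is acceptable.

Let ε > 0 be given. For k ≥ 1, |(5k - 11)/(7k + 8) − (5/7)| = |-117|/(7(7k + 8)) = 117/(7(7k + 8)).
Since 7k + 8 ≥ 7k for k ≥ 1, this is ≤ 117/(7·7k) = (117/49)/k.
So |(5k - 11)/(7k + 8) − (5/7)| < ε whenever k > (117/49)/ε.
Take N_0 = (117/49)/ε. If k > N_0 then |(5k - 11)/(7k + 8) − (5/7)| ≤ (117/49)/k < ε.

N_0 = (117/49)/ε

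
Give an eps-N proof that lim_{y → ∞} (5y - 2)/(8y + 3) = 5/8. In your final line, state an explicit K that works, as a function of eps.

Let eps > 0. We seek K > 0 such that y > K implies |(5y - 2)/(8y + 3) − (5/8)| < eps.
(5y - 2)/(8y + 3) − (5/8) = (8(5y - 2) − 5(8y + 3)) / (8(8y + 3)) = -31/(8(8y + 3)).
For y > 0 we have 8y + 3 > 8y, so |(5y - 2)/(8y + 3) − (5/8)| = 31/(8(8y + 3)) < 31/(8·8y) = (31/64)/y.
Thus |(5y - 2)/(8y + 3) − (5/8)| < eps whenever y > (31/64)/eps.
Take K = (31/64)/eps. If y > K then |(5y - 2)/(8y + 3) − (5/8)| < (31/64)/y < eps.

K = (31/64)/eps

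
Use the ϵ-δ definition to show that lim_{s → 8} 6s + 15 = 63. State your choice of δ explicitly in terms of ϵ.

δ = ϵ/6

Fix ϵ > 0. We need δ > 0 so that 0 < |s − 8| < δ implies |(6s + 15) − 63| < ϵ.
|(6s + 15) − 63| = |6s - 48| = 6|s − 8|.
Thus it suffices that |s − 8| < ϵ/6.
Take δ = ϵ/6. If 0 < |s − 8| < δ then |(6s + 15) − 63| = 6|s − 8| < 6·(ϵ/6) = ϵ.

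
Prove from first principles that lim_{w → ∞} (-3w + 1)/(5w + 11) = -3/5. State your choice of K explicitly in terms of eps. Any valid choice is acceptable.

Let eps > 0. We seek K > 0 such that w > K implies |(-3w + 1)/(5w + 11) + 3/5| < eps.
(-3w + 1)/(5w + 11) + 3/5 = (5(-3w + 1) − (-3)(5w + 11)) / (5(5w + 11)) = 38/(5(5w + 11)).
For w > 0 we have 5w + 11 > 5w, so |(-3w + 1)/(5w + 11) + 3/5| = 38/(5(5w + 11)) < 38/(5·5w) = (38/25)/w.
Thus |(-3w + 1)/(5w + 11) + 3/5| < eps whenever w > (38/25)/eps.
Take K = (38/25)/eps. If w > K then |(-3w + 1)/(5w + 11) + 3/5| < (38/25)/w < eps.

K = (38/25)/eps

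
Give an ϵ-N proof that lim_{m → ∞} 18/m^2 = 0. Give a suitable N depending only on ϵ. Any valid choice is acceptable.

N = (18/ϵ)^{1/2}

Let ϵ > 0. For m ≥ 1, |18/m^2 − 0| = 18/m^2.
18/m^2 < ϵ ⇔ m^2 > 18/ϵ ⇔ m > (18/ϵ)^{1/2}.
Take N = (18/ϵ)^{1/2}. Then m > N implies 18/m^2 < ϵ.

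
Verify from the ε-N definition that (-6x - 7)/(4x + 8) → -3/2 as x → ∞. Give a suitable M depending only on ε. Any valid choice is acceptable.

M = (5/4)/ε

Suppose ε > 0. We seek M > 0 such that x > M implies |(-6x - 7)/(4x + 8) + 3/2| < ε.
(-6x - 7)/(4x + 8) + 3/2 = (4(-6x - 7) − (-6)(4x + 8)) / (4(4x + 8)) = 20/(4(4x + 8)).
For x > 0 we have 4x + 8 > 4x, so |(-6x - 7)/(4x + 8) + 3/2| = 20/(4(4x + 8)) < 20/(4·4x) = (5/4)/x.
Thus |(-6x - 7)/(4x + 8) + 3/2| < ε whenever x > (5/4)/ε.
Take M = (5/4)/ε. If x > M then |(-6x - 7)/(4x + 8) + 3/2| < (5/4)/x < ε.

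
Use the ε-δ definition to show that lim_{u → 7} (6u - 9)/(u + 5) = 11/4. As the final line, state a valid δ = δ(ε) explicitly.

Suppose ε > 0. We want δ > 0 with 0 < |u − 7| < δ ⇒ |(6u - 9)/(u + 5) − (11/4)| < ε.
Combining over a common denominator, (6u - 9)/(u + 5) − (11/4) = [(6u - 9)·12 − 33·(u + 5)] / [12·(u + 5)] = 39(u − 7) / (12(u + 5)).
So |(6u - 9)/(u + 5) − (11/4)| = 39|u − 7| / (12·|u + 5|).
Require δ ≤ 6, so |u + 5| ≥ |12| − |u − 7| > 12 − 6 = 6.
Hence |(6u - 9)/(u + 5) − (11/4)| < 39|u − 7|/(12·6) = (13/24)|u − 7|, which is < ε once |u − 7| < (24/13)ε.
Take δ = min(6, (24/13)ε). Then 0 < |u − 7| < δ forces both bounds, so |(6u - 9)/(u + 5) − (11/4)| < ε.

δ = min(6, (24/13)ε)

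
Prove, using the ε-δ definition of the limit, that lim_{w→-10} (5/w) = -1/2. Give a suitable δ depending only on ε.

δ = min(5, 10ε)

Suppose ε > 0. We seek δ > 0 such that 0 < |w + 10| < δ implies |5/w + 1/2| < ε.
|5/w + 1/2| = 5·|-10 − w|/(10·|w|) = 5|w + 10|/(10|w|).
Require δ ≤ 5 so that |w| > 10 − 5 = 5, hence 10|w| > 50.
Then |5/w + 1/2| < 5|w + 10|/50, which is < ε when |w + 10| < 10ε.
Take δ = min(5, 10ε). Then 0 < |w + 10| < δ gives both |w + 10| < 5 and |w + 10| < 10ε, so |5/w + 1/2| < ε.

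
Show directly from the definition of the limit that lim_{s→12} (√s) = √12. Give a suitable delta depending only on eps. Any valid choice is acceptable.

delta = min(12, √12·eps)

Fix eps > 0. We want delta > 0 such that 0 < |s − 12| < delta implies |√s − √12| < eps.
Rationalise: √s − √12 = (s − 12)/(√s + √12), so |√s − √12| = |s − 12|/(√s + √12).
Restrict delta ≤ 12 so that |s − 12| < 12 forces s > 0, and then √s + √12 > √12.
Hence |√s − √12| < |s − 12|/√12, which is < eps once |s − 12| < √12·eps.
Take delta = min(12, √12·eps). If 0 < |s − 12| < delta then s > 0 and |√s − √12| < |s − 12|/√12 < eps.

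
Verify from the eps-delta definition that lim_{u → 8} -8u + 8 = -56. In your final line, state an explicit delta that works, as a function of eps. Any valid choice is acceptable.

Let eps > 0. We need delta > 0 so that 0 < |u − 8| < delta implies |(-8u + 8) + 56| < eps.
Since (-8u + 8) + 56 = -8(u − 8), we have |(-8u + 8) + 56| = 8|u − 8|.
Thus it suffices that |u − 8| < eps/8.
Choosing delta = eps/8 gives |(-8u + 8) + 56| = 8|u − 8| < eps whenever |u − 8| < delta.

delta = eps/8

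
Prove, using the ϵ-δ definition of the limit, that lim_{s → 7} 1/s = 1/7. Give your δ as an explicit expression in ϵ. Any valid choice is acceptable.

δ = min(7/2, (49/2)ϵ)

Let ϵ > 0 be given. We seek δ > 0 such that 0 < |s − 7| < δ implies |1/s − (1/7)| < ϵ.
|1/s − (1/7)| = |7 − s|/(7·|s|) = |s − 7|/(7|s|).
Require δ ≤ 7/2 so that |s| > 7 − 7/2 = 7/2, hence 7|s| > 49/2.
Then |1/s − (1/7)| < |s − 7|/(49/2), which is < ϵ when |s − 7| < (49/2)ϵ.
Take δ = min(7/2, (49/2)ϵ). Then 0 < |s − 7| < δ gives both |s − 7| < 7/2 and |s − 7| < (49/2)ϵ, so |1/s − (1/7)| < ϵ.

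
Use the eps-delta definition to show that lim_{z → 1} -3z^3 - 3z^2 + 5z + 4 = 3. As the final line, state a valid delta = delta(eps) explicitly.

delta = min(1, eps/25)

Let eps > 0 be given. We want delta > 0 such that 0 < |z − 1| < delta implies |(-3z^3 - 3z^2 + 5z + 4) − 3| < eps.
(-3z^3 - 3z^2 + 5z + 4) − 3 = -3z^3 - 3z^2 + 5z + 1 = (z − 1)(-3z^2 - 6z - 1).
So |(-3z^3 - 3z^2 + 5z + 4) − 3| = |z − 1|·|-3z^2 - 6z - 1|.
Require delta ≤ 1. Then |z − 1| < 1 gives |z| < 2, and by the triangle inequality |-3z^2 - 6z - 1| ≤ 3·2^2 + 6·2 + 1 = 25.
Hence |(-3z^3 - 3z^2 + 5z + 4) − 3| ≤ 25|z − 1| < eps provided |z − 1| < eps/25.
Choosing delta = min(1, eps/25) ensures both conditions, hence |(-3z^3 - 3z^2 + 5z + 4) − 3| < eps.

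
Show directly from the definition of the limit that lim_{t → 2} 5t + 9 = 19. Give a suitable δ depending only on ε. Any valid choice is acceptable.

Let ε > 0. We need δ > 0 so that 0 < |t − 2| < δ implies |(5t + 9) − 19| < ε.
|(5t + 9) − 19| = |5t - 10| = 5|t − 2|.
So 5|t − 2| < ε exactly when |t − 2| < ε/5.
Choosing δ = ε/5 gives |(5t + 9) − 19| = 5|t − 2| < ε whenever |t − 2| < δ.

δ = ε/5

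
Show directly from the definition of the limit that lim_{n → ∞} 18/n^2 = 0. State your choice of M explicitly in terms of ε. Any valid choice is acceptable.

Let ε > 0. For n ≥ 1, |18/n^2 − 0| = 18/n^2.
18/n^2 < ε ⇔ n^2 > 18/ε ⇔ n > (18/ε)^{1/2}.
Take M = (18/ε)^{1/2}. Then n > M implies 18/n^2 < ε.

M = (18/ε)^{1/2}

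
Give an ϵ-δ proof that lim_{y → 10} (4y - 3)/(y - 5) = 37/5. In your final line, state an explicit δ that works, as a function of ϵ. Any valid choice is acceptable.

δ = min(5/2, (25/34)ϵ)

Let ϵ > 0 be given. We want δ > 0 with 0 < |y − 10| < δ ⇒ |(4y - 3)/(y - 5) − (37/5)| < ϵ.
Combining over a common denominator, (4y - 3)/(y - 5) − (37/5) = [(4y - 3)·5 − 37·(y - 5)] / [5·(y - 5)] = -17(y − 10) / (5(y - 5)).
So |(4y - 3)/(y - 5) − (37/5)| = 17|y − 10| / (5·|y − 5|).
Require δ ≤ 5/2, so |y − 5| ≥ |5| − |y − 10| > 5 − 5/2 = 5/2.
Hence |(4y - 3)/(y - 5) − (37/5)| < 17|y − 10|/(5·(5/2)) = (34/25)|y − 10|, which is < ϵ once |y − 10| < (25/34)ϵ.
Take δ = min(5/2, (25/34)ϵ). Then 0 < |y − 10| < δ forces both bounds, so |(4y - 3)/(y - 5) − (37/5)| < ϵ.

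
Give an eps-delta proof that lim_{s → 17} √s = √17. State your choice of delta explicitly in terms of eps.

Suppose eps > 0. We want delta > 0 such that 0 < |s − 17| < delta implies |√s − √17| < eps.
Multiplying by the conjugate, |√s − √17| = |s − 17|/(√s + √17).
Restrict delta ≤ 17 so that |s − 17| < 17 forces s > 0, and then √s + √17 > √17.
Hence |√s − √17| < |s − 17|/√17, which is < eps once |s − 17| < √17·eps.
Take delta = min(17, √17·eps). If 0 < |s − 17| < delta then s > 0 and |√s − √17| < |s − 17|/√17 < eps.

delta = min(17, √17·eps)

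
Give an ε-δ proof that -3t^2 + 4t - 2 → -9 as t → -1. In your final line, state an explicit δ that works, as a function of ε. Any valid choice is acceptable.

δ = min(2, ε/16)

Let ε > 0. We want δ > 0 such that 0 < |t + 1| < δ implies |(-3t^2 + 4t - 2) + 9| < ε.
(-3t^2 + 4t - 2) + 9 = -3t^2 + 4t + 7 = (t + 1)(-3t + 7).
So |(-3t^2 + 4t - 2) + 9| = |t + 1|·|-3t + 7|.
Require δ ≤ 2. Then |t + 1| < 2 gives |t| < 3, and by the triangle inequality |-3t + 7| ≤ 3·3 + 7 = 16.
Hence |(-3t^2 + 4t - 2) + 9| ≤ 16|t + 1| < ε provided |t + 1| < ε/16.
Choosing δ = min(2, ε/16) ensures both conditions, hence |(-3t^2 + 4t - 2) + 9| < ε.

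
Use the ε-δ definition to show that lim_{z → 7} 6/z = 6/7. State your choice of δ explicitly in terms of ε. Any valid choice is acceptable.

δ = min(7/2, (49/12)ε)

Suppose ε > 0. We seek δ > 0 such that 0 < |z − 7| < δ implies |6/z − (6/7)| < ε.
|6/z − (6/7)| = 6·|7 − z|/(7·|z|) = 6|z − 7|/(7|z|).
Require δ ≤ 7/2 so that |z| > 7 − 7/2 = 7/2, hence 7|z| > 49/2.
Then |6/z − (6/7)| < 6|z − 7|/(49/2), which is < ε when |z − 7| < (49/12)ε.
Take δ = min(7/2, (49/12)ε). Then 0 < |z − 7| < δ gives both |z − 7| < 7/2 and |z − 7| < (49/12)ε, so |6/z − (6/7)| < ε.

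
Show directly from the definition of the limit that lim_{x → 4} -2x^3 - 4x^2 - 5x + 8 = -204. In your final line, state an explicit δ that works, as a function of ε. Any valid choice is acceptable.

δ = min(1, ε/163)

Let ε > 0 be given. We want δ > 0 such that 0 < |x − 4| < δ implies |(-2x^3 - 4x^2 - 5x + 8) + 204| < ε.
(-2x^3 - 4x^2 - 5x + 8) + 204 = -2x^3 - 4x^2 - 5x + 212 = (x − 4)(-2x^2 - 12x - 53).
So |(-2x^3 - 4x^2 - 5x + 8) + 204| = |x − 4|·|-2x^2 - 12x - 53|.
Require δ ≤ 1. Then |x − 4| < 1 gives |x| < 5, and by the triangle inequality |-2x^2 - 12x - 53| ≤ 2·5^2 + 12·5 + 53 = 163.
Hence |(-2x^3 - 4x^2 - 5x + 8) + 204| ≤ 163|x − 4| < ε provided |x − 4| < ε/163.
Choosing δ = min(1, ε/163) ensures both conditions, hence |(-2x^3 - 4x^2 - 5x + 8) + 204| < ε.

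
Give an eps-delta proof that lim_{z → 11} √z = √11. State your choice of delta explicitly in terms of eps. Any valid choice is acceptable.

delta = min(11, √11·eps)

Fix eps > 0. We want delta > 0 such that 0 < |z − 11| < delta implies |√z − √11| < eps.
Rationalise: √z − √11 = (z − 11)/(√z + √11), so |√z − √11| = |z − 11|/(√z + √11).
Restrict delta ≤ 11 so that |z − 11| < 11 forces z > 0, and then √z + √11 > √11.
Hence |√z − √11| < |z − 11|/√11, which is < eps once |z − 11| < √11·eps.
Take delta = min(11, √11·eps). If 0 < |z − 11| < delta then z > 0 and |√z − √11| < |z − 11|/√11 < eps.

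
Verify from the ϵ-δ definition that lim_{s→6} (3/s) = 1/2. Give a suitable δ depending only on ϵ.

Let ϵ > 0. We seek δ > 0 such that 0 < |s − 6| < δ implies |3/s − (1/2)| < ϵ.
|3/s − (1/2)| = 3·|6 − s|/(6·|s|) = 3|s − 6|/(6|s|).
Restrict δ ≤ 3. Then |s − 6| < 3 gives |s| > 3, so 6|s| > 18.
Then |3/s − (1/2)| < 3|s − 6|/18, which is < ϵ when |s − 6| < 6ϵ.
Take δ = min(3, 6ϵ). Then 0 < |s − 6| < δ gives both |s − 6| < 3 and |s − 6| < 6ϵ, so |3/s − (1/2)| < ϵ.

δ = min(3, 6ϵ)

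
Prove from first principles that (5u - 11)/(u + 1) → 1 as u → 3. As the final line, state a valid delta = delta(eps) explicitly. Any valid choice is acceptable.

Let eps > 0. We want delta > 0 with 0 < |u − 3| < delta ⇒ |(5u - 11)/(u + 1) − 1| < eps.
Combining over a common denominator, (5u - 11)/(u + 1) − 1 = [(5u - 11)·4 − 4·(u + 1)] / [4·(u + 1)] = 16(u − 3) / (4(u + 1)).
So |(5u - 11)/(u + 1) − 1| = 16|u − 3| / (4·|u + 1|).
Require delta ≤ 2, so |u + 1| ≥ |4| − |u − 3| > 4 − 2 = 2.
Hence |(5u - 11)/(u + 1) − 1| < 16|u − 3|/(4·2) = 2|u − 3|, which is < eps once |u − 3| < (1/2)eps.
Take delta = min(2, (1/2)eps). Then 0 < |u − 3| < delta forces both bounds, so |(5u - 11)/(u + 1) − 1| < eps.

delta = min(2, (1/2)eps)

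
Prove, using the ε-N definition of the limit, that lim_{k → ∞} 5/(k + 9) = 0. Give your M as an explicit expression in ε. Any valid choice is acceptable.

Let ε > 0. For k ≥ 1, |5/(k + 9) − 0| = 5/(k + 9) ≤ 5/k.
We need 5/k < ε, i.e. k > 5/ε.
Take M = 5/ε. If k > M then |5/(k + 9)| ≤ 5/k < ε.

M = 5/ε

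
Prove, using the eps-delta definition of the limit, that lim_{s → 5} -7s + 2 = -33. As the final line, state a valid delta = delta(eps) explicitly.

delta = eps/7

Suppose eps > 0. We need delta > 0 so that 0 < |s − 5| < delta implies |(-7s + 2) + 33| < eps.
Since (-7s + 2) + 33 = -7(s − 5), we have |(-7s + 2) + 33| = 7|s − 5|.
So 7|s − 5| < eps exactly when |s − 5| < eps/7.
Take delta = eps/7. If 0 < |s − 5| < delta then |(-7s + 2) + 33| = 7|s − 5| < 7·(eps/7) = eps.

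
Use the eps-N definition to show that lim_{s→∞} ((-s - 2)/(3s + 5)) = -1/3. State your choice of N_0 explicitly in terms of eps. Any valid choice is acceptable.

Suppose eps > 0. We seek N_0 > 0 such that s > N_0 implies |(-s - 2)/(3s + 5) + 1/3| < eps.
(-s - 2)/(3s + 5) + 1/3 = (3(-s - 2) − (-1)(3s + 5)) / (3(3s + 5)) = -1/(3(3s + 5)).
For s > 0 we have 3s + 5 > 3s, so |(-s - 2)/(3s + 5) + 1/3| = 1/(3(3s + 5)) < 1/(3·3s) = (1/9)/s.
Thus |(-s - 2)/(3s + 5) + 1/3| < eps whenever s > (1/9)/eps.
Take N_0 = (1/9)/eps. If s > N_0 then |(-s - 2)/(3s + 5) + 1/3| < (1/9)/s < eps.

N_0 = (1/9)/eps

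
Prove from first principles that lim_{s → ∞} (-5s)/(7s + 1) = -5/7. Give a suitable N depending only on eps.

Let eps > 0. We seek N > 0 such that s > N implies |(-5s)/(7s + 1) + 5/7| < eps.
(-5s)/(7s + 1) + 5/7 = (7(-5s) − (-5)(7s + 1)) / (7(7s + 1)) = 5/(7(7s + 1)).
For s > 0 we have 7s + 1 > 7s, so |(-5s)/(7s + 1) + 5/7| = 5/(7(7s + 1)) < 5/(7·7s) = (5/49)/s.
Thus |(-5s)/(7s + 1) + 5/7| < eps whenever s > (5/49)/eps.
Take N = (5/49)/eps. If s > N then |(-5s)/(7s + 1) + 5/7| < (5/49)/s < eps.

N = (5/49)/eps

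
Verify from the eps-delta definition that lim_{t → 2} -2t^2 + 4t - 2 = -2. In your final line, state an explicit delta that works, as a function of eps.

delta = min(2, eps/8)

Let eps > 0. We want delta > 0 such that 0 < |t − 2| < delta implies |(-2t^2 + 4t - 2) + 2| < eps.
(-2t^2 + 4t - 2) + 2 = -2t^2 + 4t = (t − 2)(-2t).
So |(-2t^2 + 4t - 2) + 2| = |t − 2|·|-2t|.
Assume first that |t − 2| < 2, so |t| < 4. Then |-2t| ≤ 2·4 = 8.
Hence |(-2t^2 + 4t - 2) + 2| ≤ 8|t − 2| < eps provided |t − 2| < eps/8.
Take delta = min(2, eps/8). Then 0 < |t − 2| < delta gives both |t − 2| < 2 and |t − 2| < eps/8, so |(-2t^2 + 4t - 2) + 2| < eps.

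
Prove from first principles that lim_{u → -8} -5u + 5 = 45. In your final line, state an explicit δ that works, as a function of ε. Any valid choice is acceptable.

Suppose ε > 0. We need δ > 0 so that 0 < |u + 8| < δ implies |(-5u + 5) − 45| < ε.
Since (-5u + 5) − 45 = -5(u + 8), we have |(-5u + 5) − 45| = 5|u + 8|.
Thus it suffices that |u + 8| < ε/5.
Take δ = ε/5. If 0 < |u + 8| < δ then |(-5u + 5) − 45| = 5|u + 8| < 5·(ε/5) = ε.

δ = ε/5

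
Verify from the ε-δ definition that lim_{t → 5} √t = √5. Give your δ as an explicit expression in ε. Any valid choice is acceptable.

δ = min(5, √5·ε)

Let ε > 0. We want δ > 0 such that 0 < |t − 5| < δ implies |√t − √5| < ε.
Multiplying by the conjugate, |√t − √5| = |t − 5|/(√t + √5).
Restrict δ ≤ 5 so that |t − 5| < 5 forces t > 0, and then √t + √5 > √5.
Hence |√t − √5| < |t − 5|/√5, which is < ε once |t − 5| < √5·ε.
Take δ = min(5, √5·ε). If 0 < |t − 5| < δ then t > 0 and |√t − √5| < |t − 5|/√5 < ε.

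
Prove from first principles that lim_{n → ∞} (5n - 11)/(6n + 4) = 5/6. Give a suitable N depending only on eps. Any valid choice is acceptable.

Fix eps > 0. For n ≥ 1, |(5n - 11)/(6n + 4) − (5/6)| = |-86|/(6(6n + 4)) = 86/(6(6n + 4)).
Since 6n + 4 ≥ 6n for n ≥ 1, this is ≤ 86/(6·6n) = (43/18)/n.
So |(5n - 11)/(6n + 4) − (5/6)| < eps whenever n > (43/18)/eps.
Take N = (43/18)/eps. If n > N then |(5n - 11)/(6n + 4) − (5/6)| ≤ (43/18)/n < eps.

N = (43/18)/eps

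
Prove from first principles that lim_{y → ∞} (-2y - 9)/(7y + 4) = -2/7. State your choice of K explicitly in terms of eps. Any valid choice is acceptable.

K = (55/49)/eps

Let eps > 0. We seek K > 0 such that y > K implies |(-2y - 9)/(7y + 4) + 2/7| < eps.
(-2y - 9)/(7y + 4) + 2/7 = (7(-2y - 9) − (-2)(7y + 4)) / (7(7y + 4)) = -55/(7(7y + 4)).
For y > 0 we have 7y + 4 > 7y, so |(-2y - 9)/(7y + 4) + 2/7| = 55/(7(7y + 4)) < 55/(7·7y) = (55/49)/y.
Thus |(-2y - 9)/(7y + 4) + 2/7| < eps whenever y > (55/49)/eps.
Take K = (55/49)/eps. If y > K then |(-2y - 9)/(7y + 4) + 2/7| < (55/49)/y < eps.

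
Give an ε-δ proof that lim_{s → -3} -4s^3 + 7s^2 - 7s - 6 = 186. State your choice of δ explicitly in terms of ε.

δ = min(1, ε/204)

Fix ε > 0. We want δ > 0 such that 0 < |s + 3| < δ implies |(-4s^3 + 7s^2 - 7s - 6) − 186| < ε.
(-4s^3 + 7s^2 - 7s - 6) − 186 = -4s^3 + 7s^2 - 7s - 192 = (s + 3)(-4s^2 + 19s - 64).
So |(-4s^3 + 7s^2 - 7s - 6) − 186| = |s + 3|·|-4s^2 + 19s - 64|.
Require δ ≤ 1. Then |s + 3| < 1 gives |s| < 4, and by the triangle inequality |-4s^2 + 19s - 64| ≤ 4·4^2 + 19·4 + 64 = 204.
Hence |(-4s^3 + 7s^2 - 7s - 6) − 186| ≤ 204|s + 3| < ε provided |s + 3| < ε/204.
Choosing δ = min(1, ε/204) ensures both conditions, hence |(-4s^3 + 7s^2 - 7s - 6) − 186| < ε.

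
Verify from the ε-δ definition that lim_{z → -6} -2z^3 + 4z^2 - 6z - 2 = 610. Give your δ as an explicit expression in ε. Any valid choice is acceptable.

δ = min(2, ε/358)

Suppose ε > 0. We want δ > 0 such that 0 < |z + 6| < δ implies |(-2z^3 + 4z^2 - 6z - 2) − 610| < ε.
(-2z^3 + 4z^2 - 6z - 2) − 610 = -2z^3 + 4z^2 - 6z - 612 = (z + 6)(-2z^2 + 16z - 102).
So |(-2z^3 + 4z^2 - 6z - 2) − 610| = |z + 6|·|-2z^2 + 16z - 102|.
Assume first that |z + 6| < 2, so |z| < 8. Then |-2z^2 + 16z - 102| ≤ 2·8^2 + 16·8 + 102 = 358.
Hence |(-2z^3 + 4z^2 - 6z - 2) − 610| ≤ 358|z + 6| < ε provided |z + 6| < ε/358.
Choosing δ = min(2, ε/358) ensures both conditions, hence |(-2z^3 + 4z^2 - 6z - 2) − 610| < ε.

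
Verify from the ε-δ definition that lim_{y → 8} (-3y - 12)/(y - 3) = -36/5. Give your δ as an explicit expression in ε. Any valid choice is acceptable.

Fix ε > 0. We want δ > 0 with 0 < |y − 8| < δ ⇒ |(-3y - 12)/(y - 3) + 36/5| < ε.
Combining over a common denominator, (-3y - 12)/(y - 3) + 36/5 = [(-3y - 12)·5 − (-36)·(y - 3)] / [5·(y - 3)] = 21(y − 8) / (5(y - 3)).
So |(-3y - 12)/(y - 3) + 36/5| = 21|y − 8| / (5·|y − 3|).
Require δ ≤ 5/2, so |y − 3| ≥ |5| − |y − 8| > 5 − 5/2 = 5/2.
Hence |(-3y - 12)/(y - 3) + 36/5| < 21|y − 8|/(5·(5/2)) = (42/25)|y − 8|, which is < ε once |y − 8| < (25/42)ε.
Take δ = min(5/2, (25/42)ε). Then 0 < |y − 8| < δ forces both bounds, so |(-3y - 12)/(y - 3) + 36/5| < ε.

δ = min(5/2, (25/42)ε)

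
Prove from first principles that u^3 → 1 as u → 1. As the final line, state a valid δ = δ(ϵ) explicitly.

δ = min(2, ϵ/13)

Suppose ϵ > 0. We seek δ > 0 with 0 < |u − 1| < δ ⇒ |u^3 − 1| < ϵ.
Factor: u^3 − 1 = (u − 1)(u^2 + u + 1), so |u^3 − 1| = |u − 1|·|u^2 + u + 1|.
Restrict δ ≤ 2. Then |u − 1| < 2 gives |u| < 3, so by the triangle inequality |u^2 + u + 1| ≤ 3^2 + 3 + 1 = 13.
Hence |u^3 − 1| ≤ 13|u − 1|, which is < ϵ once |u − 1| < ϵ/13.
Take δ = min(2, ϵ/13). If 0 < |u − 1| < δ then both bounds hold and |u^3 − 1| ≤ 13|u − 1| < 13·(ϵ/13) = ϵ.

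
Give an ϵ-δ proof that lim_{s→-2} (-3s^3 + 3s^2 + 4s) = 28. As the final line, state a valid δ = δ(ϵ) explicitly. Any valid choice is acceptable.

δ = min(1, ϵ/68)

Suppose ϵ > 0. We want δ > 0 such that 0 < |s + 2| < δ implies |(-3s^3 + 3s^2 + 4s) − 28| < ϵ.
(-3s^3 + 3s^2 + 4s) − 28 = -3s^3 + 3s^2 + 4s - 28 = (s + 2)(-3s^2 + 9s - 14).
So |(-3s^3 + 3s^2 + 4s) − 28| = |s + 2|·|-3s^2 + 9s - 14|.
Assume first that |s + 2| < 1, so |s| < 3. Then |-3s^2 + 9s - 14| ≤ 3·3^2 + 9·3 + 14 = 68.
Hence |(-3s^3 + 3s^2 + 4s) − 28| ≤ 68|s + 2| < ϵ provided |s + 2| < ϵ/68.
Choosing δ = min(1, ϵ/68) ensures both conditions, hence |(-3s^3 + 3s^2 + 4s) − 28| < ϵ.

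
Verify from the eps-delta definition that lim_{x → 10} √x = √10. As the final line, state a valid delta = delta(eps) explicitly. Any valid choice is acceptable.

Let eps > 0. We want delta > 0 such that 0 < |x − 10| < delta implies |√x − √10| < eps.
Multiplying by the conjugate, |√x − √10| = |x − 10|/(√x + √10).
Restrict delta ≤ 10 so that |x − 10| < 10 forces x > 0, and then √x + √10 > √10.
Hence |√x − √10| < |x − 10|/√10, which is < eps once |x − 10| < √10·eps.
Take delta = min(10, √10·eps). If 0 < |x − 10| < delta then x > 0 and |√x − √10| < |x − 10|/√10 < eps.

delta = min(10, √10·eps)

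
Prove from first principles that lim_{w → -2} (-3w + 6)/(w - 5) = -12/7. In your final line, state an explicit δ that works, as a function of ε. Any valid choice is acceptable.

δ = min(7/2, (49/18)ε)

Let ε > 0. We want δ > 0 with 0 < |w + 2| < δ ⇒ |(-3w + 6)/(w - 5) + 12/7| < ε.
Combining over a common denominator, (-3w + 6)/(w - 5) + 12/7 = [(-3w + 6)·(-7) − 12·(w - 5)] / [(-7)·(w - 5)] = 9(w + 2) / ((-7)(w - 5)).
So |(-3w + 6)/(w - 5) + 12/7| = 9|w + 2| / (7·|w − 5|).
Require δ ≤ 7/2, so |w − 5| ≥ |-7| − |w + 2| > 7 − 7/2 = 7/2.
Hence |(-3w + 6)/(w - 5) + 12/7| < 9|w + 2|/(7·(7/2)) = (18/49)|w + 2|, which is < ε once |w + 2| < (49/18)ε.
Take δ = min(7/2, (49/18)ε). Then 0 < |w + 2| < δ forces both bounds, so |(-3w + 6)/(w - 5) + 12/7| < ε.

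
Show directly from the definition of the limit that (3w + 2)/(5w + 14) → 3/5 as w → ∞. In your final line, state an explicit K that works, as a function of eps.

K = (32/25)/eps

Fix eps > 0. We seek K > 0 such that w > K implies |(3w + 2)/(5w + 14) − (3/5)| < eps.
(3w + 2)/(5w + 14) − (3/5) = (5(3w + 2) − 3(5w + 14)) / (5(5w + 14)) = -32/(5(5w + 14)).
For w > 0 we have 5w + 14 > 5w, so |(3w + 2)/(5w + 14) − (3/5)| = 32/(5(5w + 14)) < 32/(5·5w) = (32/25)/w.
Thus |(3w + 2)/(5w + 14) − (3/5)| < eps whenever w > (32/25)/eps.
Take K = (32/25)/eps. If w > K then |(3w + 2)/(5w + 14) − (3/5)| < (32/25)/w < eps.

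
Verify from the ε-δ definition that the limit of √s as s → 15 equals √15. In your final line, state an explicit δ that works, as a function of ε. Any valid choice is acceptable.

δ = min(15, √15·ε)

Suppose ε > 0. We want δ > 0 such that 0 < |s − 15| < δ implies |√s − √15| < ε.
Rationalise: √s − √15 = (s − 15)/(√s + √15), so |√s − √15| = |s − 15|/(√s + √15).
Restrict δ ≤ 15 so that |s − 15| < 15 forces s > 0, and then √s + √15 > √15.
Hence |√s − √15| < |s − 15|/√15, which is < ε once |s − 15| < √15·ε.
Take δ = min(15, √15·ε). If 0 < |s − 15| < δ then s > 0 and |√s − √15| < |s − 15|/√15 < ε.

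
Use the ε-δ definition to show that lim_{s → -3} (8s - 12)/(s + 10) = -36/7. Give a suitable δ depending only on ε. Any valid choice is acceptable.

δ = min(7/2, (49/184)ε)

Suppose ε > 0. We want δ > 0 with 0 < |s + 3| < δ ⇒ |(8s - 12)/(s + 10) + 36/7| < ε.
Combining over a common denominator, (8s - 12)/(s + 10) + 36/7 = [(8s - 12)·7 − (-36)·(s + 10)] / [7·(s + 10)] = 92(s + 3) / (7(s + 10)).
So |(8s - 12)/(s + 10) + 36/7| = 92|s + 3| / (7·|s + 10|).
Require δ ≤ 7/2, so |s + 10| ≥ |7| − |s + 3| > 7 − 7/2 = 7/2.
Hence |(8s - 12)/(s + 10) + 36/7| < 92|s + 3|/(7·(7/2)) = (184/49)|s + 3|, which is < ε once |s + 3| < (49/184)ε.
Take δ = min(7/2, (49/184)ε). Then 0 < |s + 3| < δ forces both bounds, so |(8s - 12)/(s + 10) + 36/7| < ε.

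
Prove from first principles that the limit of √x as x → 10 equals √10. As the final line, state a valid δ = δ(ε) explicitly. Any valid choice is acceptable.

Let ε > 0. We want δ > 0 such that 0 < |x − 10| < δ implies |√x − √10| < ε.
Multiplying by the conjugate, |√x − √10| = |x − 10|/(√x + √10).
Restrict δ ≤ 10 so that |x − 10| < 10 forces x > 0, and then √x + √10 > √10.
Hence |√x − √10| < |x − 10|/√10, which is < ε once |x − 10| < √10·ε.
Take δ = min(10, √10·ε). If 0 < |x − 10| < δ then x > 0 and |√x − √10| < |x − 10|/√10 < ε.

δ = min(10, √10·ε)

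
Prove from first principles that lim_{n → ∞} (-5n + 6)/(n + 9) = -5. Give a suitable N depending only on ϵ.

N = 51/ϵ

Let ϵ > 0. For n ≥ 1, |(-5n + 6)/(n + 9) + 5| = |51|/((n + 9)) = 51/((n + 9)).
Since n + 9 ≥ n for n ≥ 1, this is ≤ 51/(n) = 51/n.
So |(-5n + 6)/(n + 9) + 5| < ϵ whenever n > 51/ϵ.
Take N = 51/ϵ. If n > N then |(-5n + 6)/(n + 9) + 5| ≤ 51/n < ϵ.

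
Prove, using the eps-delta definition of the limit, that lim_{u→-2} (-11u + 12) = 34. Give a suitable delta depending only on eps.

Let eps > 0 be given. We need delta > 0 so that 0 < |u + 2| < delta implies |(-11u + 12) − 34| < eps.
Since (-11u + 12) − 34 = -11(u + 2), we have |(-11u + 12) − 34| = 11|u + 2|.
Thus it suffices that |u + 2| < eps/11.
Take delta = eps/11. If 0 < |u + 2| < delta then |(-11u + 12) − 34| = 11|u + 2| < 11·(eps/11) = eps.

delta = eps/11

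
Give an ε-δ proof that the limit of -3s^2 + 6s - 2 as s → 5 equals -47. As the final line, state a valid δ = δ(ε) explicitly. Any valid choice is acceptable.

Let ε > 0. We want δ > 0 such that 0 < |s − 5| < δ implies |(-3s^2 + 6s - 2) + 47| < ε.
(-3s^2 + 6s - 2) + 47 = -3s^2 + 6s + 45 = (s − 5)(-3s - 9).
So |(-3s^2 + 6s - 2) + 47| = |s − 5|·|-3s - 9|.
Require δ ≤ 1. Then |s − 5| < 1 gives |s| < 6, and by the triangle inequality |-3s - 9| ≤ 3·6 + 9 = 27.
Hence |(-3s^2 + 6s - 2) + 47| ≤ 27|s − 5| < ε provided |s − 5| < ε/27.
Take δ = min(1, ε/27). Then 0 < |s − 5| < δ gives both |s − 5| < 1 and |s − 5| < ε/27, so |(-3s^2 + 6s - 2) + 47| < ε.

δ = min(1, ε/27)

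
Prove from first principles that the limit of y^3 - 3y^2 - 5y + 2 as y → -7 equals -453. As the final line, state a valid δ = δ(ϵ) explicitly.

δ = min(2, ϵ/236)

Suppose ϵ > 0. We want δ > 0 such that 0 < |y + 7| < δ implies |(y^3 - 3y^2 - 5y + 2) + 453| < ϵ.
(y^3 - 3y^2 - 5y + 2) + 453 = y^3 - 3y^2 - 5y + 455 = (y + 7)(y^2 - 10y + 65).
So |(y^3 - 3y^2 - 5y + 2) + 453| = |y + 7|·|y^2 - 10y + 65|.
Require δ ≤ 2. Then |y + 7| < 2 gives |y| < 9, and by the triangle inequality |y^2 - 10y + 65| ≤ 9^2 + 10·9 + 65 = 236.
Hence |(y^3 - 3y^2 - 5y + 2) + 453| ≤ 236|y + 7| < ϵ provided |y + 7| < ϵ/236.
Take δ = min(2, ϵ/236). Then 0 < |y + 7| < δ gives both |y + 7| < 2 and |y + 7| < ϵ/236, so |(y^3 - 3y^2 - 5y + 2) + 453| < ϵ.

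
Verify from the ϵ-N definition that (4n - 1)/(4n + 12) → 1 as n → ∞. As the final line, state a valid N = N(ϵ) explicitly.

N = (13/4)/ϵ

Let ϵ > 0 be given. For n ≥ 1, |(4n - 1)/(4n + 12) − 1| = |-52|/(4(4n + 12)) = 52/(4(4n + 12)).
Since 4n + 12 ≥ 4n for n ≥ 1, this is ≤ 52/(4·4n) = (13/4)/n.
So |(4n - 1)/(4n + 12) − 1| < ϵ whenever n > (13/4)/ϵ.
Take N = (13/4)/ϵ. If n > N then |(4n - 1)/(4n + 12) − 1| ≤ (13/4)/n < ϵ.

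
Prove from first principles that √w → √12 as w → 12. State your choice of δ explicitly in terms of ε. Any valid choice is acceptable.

Suppose ε > 0. We want δ > 0 such that 0 < |w − 12| < δ implies |√w − √12| < ε.
Rationalise: √w − √12 = (w − 12)/(√w + √12), so |√w − √12| = |w − 12|/(√w + √12).
Restrict δ ≤ 12 so that |w − 12| < 12 forces w > 0, and then √w + √12 > √12.
Hence |√w − √12| < |w − 12|/√12, which is < ε once |w − 12| < √12·ε.
Take δ = min(12, √12·ε). If 0 < |w − 12| < δ then w > 0 and |√w − √12| < |w − 12|/√12 < ε.

δ = min(12, √12·ε)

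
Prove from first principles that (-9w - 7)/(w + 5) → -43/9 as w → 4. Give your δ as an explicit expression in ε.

Let ε > 0. We want δ > 0 with 0 < |w − 4| < δ ⇒ |(-9w - 7)/(w + 5) + 43/9| < ε.
Combining over a common denominator, (-9w - 7)/(w + 5) + 43/9 = [(-9w - 7)·9 − (-43)·(w + 5)] / [9·(w + 5)] = -38(w − 4) / (9(w + 5)).
So |(-9w - 7)/(w + 5) + 43/9| = 38|w − 4| / (9·|w + 5|).
Require δ ≤ 9/2, so |w + 5| ≥ |9| − |w − 4| > 9 − 9/2 = 9/2.
Hence |(-9w - 7)/(w + 5) + 43/9| < 38|w − 4|/(9·(9/2)) = (76/81)|w − 4|, which is < ε once |w − 4| < (81/76)ε.
Take δ = min(9/2, (81/76)ε). Then 0 < |w − 4| < δ forces both bounds, so |(-9w - 7)/(w + 5) + 43/9| < ε.

δ = min(9/2, (81/76)ε)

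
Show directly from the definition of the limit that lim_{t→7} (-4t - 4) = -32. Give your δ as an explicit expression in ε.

Let ε > 0 be given. We need δ > 0 so that 0 < |t − 7| < δ implies |(-4t - 4) + 32| < ε.
|(-4t - 4) + 32| = |-4t + 28| = 4|t − 7|.
So 4|t − 7| < ε exactly when |t − 7| < ε/4.
Take δ = ε/4. If 0 < |t − 7| < δ then |(-4t - 4) + 32| = 4|t − 7| < 4·(ε/4) = ε.

δ = ε/4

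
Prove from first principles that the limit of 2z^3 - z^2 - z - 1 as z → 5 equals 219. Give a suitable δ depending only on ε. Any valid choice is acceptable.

δ = min(2, ε/205)

Let ε > 0. We want δ > 0 such that 0 < |z − 5| < δ implies |(2z^3 - z^2 - z - 1) − 219| < ε.
(2z^3 - z^2 - z - 1) − 219 = 2z^3 - z^2 - z - 220 = (z − 5)(2z^2 + 9z + 44).
So |(2z^3 - z^2 - z - 1) − 219| = |z − 5|·|2z^2 + 9z + 44|.
Assume first that |z − 5| < 2, so |z| < 7. Then |2z^2 + 9z + 44| ≤ 2·7^2 + 9·7 + 44 = 205.
Hence |(2z^3 - z^2 - z - 1) − 219| ≤ 205|z − 5| < ε provided |z − 5| < ε/205.
Take δ = min(2, ε/205). Then 0 < |z − 5| < δ gives both |z − 5| < 2 and |z − 5| < ε/205, so |(2z^3 - z^2 - z - 1) − 219| < ε.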